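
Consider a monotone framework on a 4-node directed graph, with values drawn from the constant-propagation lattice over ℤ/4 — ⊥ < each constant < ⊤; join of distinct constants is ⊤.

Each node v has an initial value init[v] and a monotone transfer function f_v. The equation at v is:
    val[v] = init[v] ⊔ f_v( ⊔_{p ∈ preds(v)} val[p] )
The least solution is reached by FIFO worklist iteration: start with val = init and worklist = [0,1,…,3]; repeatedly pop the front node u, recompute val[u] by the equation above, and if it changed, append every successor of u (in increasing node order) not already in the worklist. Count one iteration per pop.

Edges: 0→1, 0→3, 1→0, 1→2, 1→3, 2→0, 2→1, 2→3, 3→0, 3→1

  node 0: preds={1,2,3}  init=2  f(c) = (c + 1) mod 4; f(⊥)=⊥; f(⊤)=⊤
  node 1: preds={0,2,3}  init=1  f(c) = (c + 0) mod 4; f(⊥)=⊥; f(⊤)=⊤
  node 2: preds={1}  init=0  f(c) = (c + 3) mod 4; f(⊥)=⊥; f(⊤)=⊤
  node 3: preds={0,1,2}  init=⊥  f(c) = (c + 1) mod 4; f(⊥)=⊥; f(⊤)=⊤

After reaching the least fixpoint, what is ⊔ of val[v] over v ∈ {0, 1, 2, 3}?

Iteration log — 6 steps:
  step 1. node 0  ⊔preds=⊤  new=⊤  old=2  +wl: 
  step 2. node 1  ⊔preds=⊤  new=⊤  old=1  +wl: 0
  step 3. node 2  ⊔preds=⊤  new=⊤  old=0  +wl: 1
  step 4. node 3  ⊔preds=⊤  new=⊤  old=⊥  +wl: 
  step 5. node 0  ⊔preds=⊤  new=⊤  stable
  step 6. node 1  ⊔preds=⊤  new=⊤  stable

Least fixpoint reached:
  node 0: ⊤
  node 1: ⊤
  node 2: ⊤
  node 3: ⊤

⊤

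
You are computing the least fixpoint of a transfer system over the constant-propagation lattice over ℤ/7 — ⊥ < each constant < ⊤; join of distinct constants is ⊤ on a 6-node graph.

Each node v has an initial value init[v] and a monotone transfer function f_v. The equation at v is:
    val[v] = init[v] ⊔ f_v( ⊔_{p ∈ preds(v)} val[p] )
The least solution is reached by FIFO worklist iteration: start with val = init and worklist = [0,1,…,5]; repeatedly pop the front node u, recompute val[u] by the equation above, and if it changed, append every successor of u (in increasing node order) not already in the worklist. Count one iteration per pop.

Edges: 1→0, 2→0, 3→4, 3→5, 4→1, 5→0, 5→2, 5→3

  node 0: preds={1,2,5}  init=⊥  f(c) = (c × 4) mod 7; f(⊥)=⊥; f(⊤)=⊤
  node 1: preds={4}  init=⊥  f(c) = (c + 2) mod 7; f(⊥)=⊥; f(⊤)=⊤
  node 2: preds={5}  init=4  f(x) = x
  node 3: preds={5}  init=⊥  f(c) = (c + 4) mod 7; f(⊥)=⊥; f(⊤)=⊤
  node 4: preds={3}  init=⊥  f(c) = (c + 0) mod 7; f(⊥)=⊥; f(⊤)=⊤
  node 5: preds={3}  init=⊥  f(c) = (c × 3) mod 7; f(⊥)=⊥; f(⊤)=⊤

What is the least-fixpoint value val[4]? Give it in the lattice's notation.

⊥

Worklist (6 pops):
  #1 pop 0: in=4 → 2 (was ⊥); enqueue []
  #2 pop 1: in=⊥ → ⊥ (no change)
  #3 pop 2: in=⊥ → 4 (no change)
  #4 pop 3: in=⊥ → ⊥ (no change)
  #5 pop 4: in=⊥ → ⊥ (no change)
  #6 pop 5: in=⊥ → ⊥ (no change)

Fixpoint:
  val[0] = 2
  val[1] = ⊥
  val[2] = 4
  val[3] = ⊥
  val[4] = ⊥
  val[5] = ⊥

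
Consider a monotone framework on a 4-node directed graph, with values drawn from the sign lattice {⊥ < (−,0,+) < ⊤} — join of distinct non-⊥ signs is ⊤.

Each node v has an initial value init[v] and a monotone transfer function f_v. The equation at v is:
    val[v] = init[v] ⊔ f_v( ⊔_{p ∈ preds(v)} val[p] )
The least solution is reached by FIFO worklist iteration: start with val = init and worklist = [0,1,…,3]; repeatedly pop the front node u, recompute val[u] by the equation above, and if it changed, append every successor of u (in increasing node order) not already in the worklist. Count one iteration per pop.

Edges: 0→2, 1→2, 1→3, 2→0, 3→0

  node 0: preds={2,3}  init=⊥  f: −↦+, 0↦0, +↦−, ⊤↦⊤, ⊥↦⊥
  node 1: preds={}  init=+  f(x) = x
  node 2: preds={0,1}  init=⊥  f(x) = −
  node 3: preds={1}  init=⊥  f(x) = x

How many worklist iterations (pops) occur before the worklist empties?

Iteration log — 6 steps:
  step 1. node 0  ⊔preds=⊥  new=⊥  stable
  step 2. node 1  ⊔preds=⊥  new=+  stable
  step 3. node 2  ⊔preds=+  new=−  old=⊥  +wl: 0
  step 4. node 3  ⊔preds=+  new=+  old=⊥  +wl: 
  step 5. node 0  ⊔preds=⊤  new=⊤  old=⊥  +wl: 2
  step 6. node 2  ⊔preds=⊤  new=−  stable

Least fixpoint reached:
  node 0: ⊤
  node 1: +
  node 2: −
  node 3: +

6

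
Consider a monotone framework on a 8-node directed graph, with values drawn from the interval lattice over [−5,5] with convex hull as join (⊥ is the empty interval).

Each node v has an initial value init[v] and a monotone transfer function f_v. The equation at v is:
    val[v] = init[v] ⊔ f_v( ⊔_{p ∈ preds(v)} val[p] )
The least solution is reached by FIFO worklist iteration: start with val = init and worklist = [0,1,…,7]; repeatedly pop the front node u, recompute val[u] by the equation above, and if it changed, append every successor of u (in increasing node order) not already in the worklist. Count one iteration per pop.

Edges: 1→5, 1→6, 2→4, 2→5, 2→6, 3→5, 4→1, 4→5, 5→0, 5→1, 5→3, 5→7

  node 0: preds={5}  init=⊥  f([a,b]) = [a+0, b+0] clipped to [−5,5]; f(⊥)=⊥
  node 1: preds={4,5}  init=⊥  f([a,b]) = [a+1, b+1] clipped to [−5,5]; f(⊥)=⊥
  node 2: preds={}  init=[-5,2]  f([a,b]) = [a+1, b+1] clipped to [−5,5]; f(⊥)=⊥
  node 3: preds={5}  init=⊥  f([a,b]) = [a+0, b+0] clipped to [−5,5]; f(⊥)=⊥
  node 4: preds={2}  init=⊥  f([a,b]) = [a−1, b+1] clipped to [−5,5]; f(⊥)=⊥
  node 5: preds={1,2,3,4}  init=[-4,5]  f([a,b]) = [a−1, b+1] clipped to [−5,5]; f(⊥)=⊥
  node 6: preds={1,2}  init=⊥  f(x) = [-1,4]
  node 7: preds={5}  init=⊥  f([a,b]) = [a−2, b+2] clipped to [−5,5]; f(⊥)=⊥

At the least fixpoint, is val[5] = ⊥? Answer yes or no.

no

Iteration log — 13 steps:
  step 1. node 0  ⊔preds=[-4,5]  new=[-4,5]  old=⊥  +wl: 
  step 2. node 1  ⊔preds=[-4,5]  new=[-3,5]  old=⊥  +wl: 
  step 3. node 2  ⊔preds=⊥  new=[-5,2]  stable
  step 4. node 3  ⊔preds=[-4,5]  new=[-4,5]  old=⊥  +wl: 
  step 5. node 4  ⊔preds=[-5,2]  new=[-5,3]  old=⊥  +wl: 1
  step 6. node 5  ⊔preds=[-5,5]  new=[-5,5]  old=[-4,5]  +wl: 0,3
  step 7. node 6  ⊔preds=[-5,5]  new=[-1,4]  old=⊥  +wl: 
  step 8. node 7  ⊔preds=[-5,5]  new=[-5,5]  old=⊥  +wl: 
  step 9. node 1  ⊔preds=[-5,5]  new=[-4,5]  old=[-3,5]  +wl: 5,6
  step 10. node 0  ⊔preds=[-5,5]  new=[-5,5]  old=[-4,5]  +wl: 
  step 11. node 3  ⊔preds=[-5,5]  new=[-5,5]  old=[-4,5]  +wl: 
  step 12. node 5  ⊔preds=[-5,5]  new=[-5,5]  stable
  step 13. node 6  ⊔preds=[-5,5]  new=[-1,4]  stable

Least fixpoint reached:
  node 0: [-5,5]
  node 1: [-4,5]
  node 2: [-5,2]
  node 3: [-5,5]
  node 4: [-5,3]
  node 5: [-5,5]
  node 6: [-1,4]
  node 7: [-5,5]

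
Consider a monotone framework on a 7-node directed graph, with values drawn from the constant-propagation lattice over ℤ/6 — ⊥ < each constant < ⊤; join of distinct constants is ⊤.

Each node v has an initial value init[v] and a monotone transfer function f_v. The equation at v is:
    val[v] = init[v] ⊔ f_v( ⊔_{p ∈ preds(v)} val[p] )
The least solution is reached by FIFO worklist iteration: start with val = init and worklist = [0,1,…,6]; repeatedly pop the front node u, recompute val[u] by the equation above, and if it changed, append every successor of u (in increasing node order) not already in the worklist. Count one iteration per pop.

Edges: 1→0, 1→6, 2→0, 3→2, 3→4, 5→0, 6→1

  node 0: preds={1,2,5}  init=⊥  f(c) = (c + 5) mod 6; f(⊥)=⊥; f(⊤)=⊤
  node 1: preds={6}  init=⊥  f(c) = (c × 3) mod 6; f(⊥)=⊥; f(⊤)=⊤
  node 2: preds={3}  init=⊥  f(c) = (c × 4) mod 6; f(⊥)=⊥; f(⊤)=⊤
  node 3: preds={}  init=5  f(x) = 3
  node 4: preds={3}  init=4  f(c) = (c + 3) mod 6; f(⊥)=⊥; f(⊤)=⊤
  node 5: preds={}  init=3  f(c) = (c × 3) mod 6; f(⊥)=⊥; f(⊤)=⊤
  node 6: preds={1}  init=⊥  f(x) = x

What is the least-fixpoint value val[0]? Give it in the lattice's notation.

⊤

Worklist (10 pops):
  #1 pop 0: in=3 → 2 (was ⊥); enqueue []
  #2 pop 1: in=⊥ → ⊥ (no change)
  #3 pop 2: in=5 → 2 (was ⊥); enqueue [0]
  #4 pop 3: in=⊥ → ⊤ (was 5); enqueue [2]
  #5 pop 4: in=⊤ → ⊤ (was 4); enqueue []
  #6 pop 5: in=⊥ → 3 (no change)
  #7 pop 6: in=⊥ → ⊥ (no change)
  #8 pop 0: in=⊤ → ⊤ (was 2); enqueue []
  #9 pop 2: in=⊤ → ⊤ (was 2); enqueue [0]
  #10 pop 0: in=⊤ → ⊤ (no change)

Fixpoint:
  val[0] = ⊤
  val[1] = ⊥
  val[2] = ⊤
  val[3] = ⊤
  val[4] = ⊤
  val[5] = 3
  val[6] = ⊥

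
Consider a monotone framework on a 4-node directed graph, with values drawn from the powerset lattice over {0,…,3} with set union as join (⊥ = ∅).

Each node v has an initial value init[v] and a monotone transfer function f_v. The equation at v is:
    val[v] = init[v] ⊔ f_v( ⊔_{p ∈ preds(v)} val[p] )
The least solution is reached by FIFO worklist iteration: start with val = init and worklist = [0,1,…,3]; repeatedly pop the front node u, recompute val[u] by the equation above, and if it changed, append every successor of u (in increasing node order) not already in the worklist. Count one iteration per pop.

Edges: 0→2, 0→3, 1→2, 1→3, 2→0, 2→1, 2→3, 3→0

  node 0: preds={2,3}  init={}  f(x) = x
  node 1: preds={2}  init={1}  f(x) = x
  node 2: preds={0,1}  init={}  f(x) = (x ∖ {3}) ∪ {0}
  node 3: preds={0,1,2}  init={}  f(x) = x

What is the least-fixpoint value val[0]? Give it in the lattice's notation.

{0,1}

Iteration log — 8 steps:
  step 1. node 0  ⊔preds={}  new={}  stable
  step 2. node 1  ⊔preds={}  new={1}  stable
  step 3. node 2  ⊔preds={1}  new={0,1}  old={}  +wl: 0,1
  step 4. node 3  ⊔preds={0,1}  new={0,1}  old={}  +wl: 
  step 5. node 0  ⊔preds={0,1}  new={0,1}  old={}  +wl: 2,3
  step 6. node 1  ⊔preds={0,1}  new={0,1}  old={1}  +wl: 
  step 7. node 2  ⊔preds={0,1}  new={0,1}  stable
  step 8. node 3  ⊔preds={0,1}  new={0,1}  stable

Least fixpoint reached:
  node 0: {0,1}
  node 1: {0,1}
  node 2: {0,1}
  node 3: {0,1}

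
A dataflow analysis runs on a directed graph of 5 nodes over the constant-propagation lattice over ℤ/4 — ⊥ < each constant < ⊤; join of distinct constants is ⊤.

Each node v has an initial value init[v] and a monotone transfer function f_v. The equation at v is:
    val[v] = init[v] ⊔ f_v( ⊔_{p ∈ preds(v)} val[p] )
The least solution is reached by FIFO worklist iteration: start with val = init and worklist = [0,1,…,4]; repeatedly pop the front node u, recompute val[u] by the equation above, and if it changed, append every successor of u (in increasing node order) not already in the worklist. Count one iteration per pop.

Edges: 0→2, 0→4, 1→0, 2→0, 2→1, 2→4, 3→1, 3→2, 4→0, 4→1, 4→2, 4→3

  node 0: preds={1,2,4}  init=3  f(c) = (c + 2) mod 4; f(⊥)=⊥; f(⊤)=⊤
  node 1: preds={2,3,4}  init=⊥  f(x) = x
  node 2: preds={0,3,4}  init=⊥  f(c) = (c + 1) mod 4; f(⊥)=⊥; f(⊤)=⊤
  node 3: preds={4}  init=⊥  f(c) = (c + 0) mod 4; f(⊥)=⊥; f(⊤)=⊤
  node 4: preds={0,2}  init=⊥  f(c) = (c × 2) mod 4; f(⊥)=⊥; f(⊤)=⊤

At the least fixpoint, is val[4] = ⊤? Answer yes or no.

Worklist (13 pops):
  #1 pop 0: in=⊥ → 3 (no change)
  #2 pop 1: in=⊥ → ⊥ (no change)
  #3 pop 2: in=3 → 0 (was ⊥); enqueue [0,1]
  #4 pop 3: in=⊥ → ⊥ (no change)
  #5 pop 4: in=⊤ → ⊤ (was ⊥); enqueue [2,3]
  #6 pop 0: in=⊤ → ⊤ (was 3); enqueue [4]
  #7 pop 1: in=⊤ → ⊤ (was ⊥); enqueue [0]
  #8 pop 2: in=⊤ → ⊤ (was 0); enqueue [1]
  #9 pop 3: in=⊤ → ⊤ (was ⊥); enqueue [2]
  #10 pop 4: in=⊤ → ⊤ (no change)
  #11 pop 0: in=⊤ → ⊤ (no change)
  #12 pop 1: in=⊤ → ⊤ (no change)
  #13 pop 2: in=⊤ → ⊤ (no change)

Fixpoint:
  val[0] = ⊤
  val[1] = ⊤
  val[2] = ⊤
  val[3] = ⊤
  val[4] = ⊤

yes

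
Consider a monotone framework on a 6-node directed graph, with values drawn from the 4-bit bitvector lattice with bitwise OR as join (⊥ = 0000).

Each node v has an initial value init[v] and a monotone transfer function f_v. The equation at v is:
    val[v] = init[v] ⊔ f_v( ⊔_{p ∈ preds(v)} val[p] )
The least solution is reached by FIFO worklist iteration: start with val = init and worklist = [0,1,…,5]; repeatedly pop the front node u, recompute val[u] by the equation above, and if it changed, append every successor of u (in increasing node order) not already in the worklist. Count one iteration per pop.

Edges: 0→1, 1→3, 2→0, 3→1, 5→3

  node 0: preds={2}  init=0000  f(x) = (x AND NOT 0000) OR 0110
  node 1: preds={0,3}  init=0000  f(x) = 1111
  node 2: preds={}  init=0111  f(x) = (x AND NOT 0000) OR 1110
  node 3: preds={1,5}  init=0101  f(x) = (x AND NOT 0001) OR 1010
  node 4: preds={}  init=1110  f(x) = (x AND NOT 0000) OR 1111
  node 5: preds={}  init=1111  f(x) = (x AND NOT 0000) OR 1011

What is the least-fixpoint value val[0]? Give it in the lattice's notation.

1111

Iteration log — 8 steps:
  step 1. node 0  ⊔preds=0111  new=0111  old=0000  +wl: 
  step 2. node 1  ⊔preds=0111  new=1111  old=0000  +wl: 
  step 3. node 2  ⊔preds=0000  new=1111  old=0111  +wl: 0
  step 4. node 3  ⊔preds=1111  new=1111  old=0101  +wl: 1
  step 5. node 4  ⊔preds=0000  new=1111  old=1110  +wl: 
  step 6. node 5  ⊔preds=0000  new=1111  stable
  step 7. node 0  ⊔preds=1111  new=1111  old=0111  +wl: 
  step 8. node 1  ⊔preds=1111  new=1111  stable

Least fixpoint reached:
  node 0: 1111
  node 1: 1111
  node 2: 1111
  node 3: 1111
  node 4: 1111
  node 5: 1111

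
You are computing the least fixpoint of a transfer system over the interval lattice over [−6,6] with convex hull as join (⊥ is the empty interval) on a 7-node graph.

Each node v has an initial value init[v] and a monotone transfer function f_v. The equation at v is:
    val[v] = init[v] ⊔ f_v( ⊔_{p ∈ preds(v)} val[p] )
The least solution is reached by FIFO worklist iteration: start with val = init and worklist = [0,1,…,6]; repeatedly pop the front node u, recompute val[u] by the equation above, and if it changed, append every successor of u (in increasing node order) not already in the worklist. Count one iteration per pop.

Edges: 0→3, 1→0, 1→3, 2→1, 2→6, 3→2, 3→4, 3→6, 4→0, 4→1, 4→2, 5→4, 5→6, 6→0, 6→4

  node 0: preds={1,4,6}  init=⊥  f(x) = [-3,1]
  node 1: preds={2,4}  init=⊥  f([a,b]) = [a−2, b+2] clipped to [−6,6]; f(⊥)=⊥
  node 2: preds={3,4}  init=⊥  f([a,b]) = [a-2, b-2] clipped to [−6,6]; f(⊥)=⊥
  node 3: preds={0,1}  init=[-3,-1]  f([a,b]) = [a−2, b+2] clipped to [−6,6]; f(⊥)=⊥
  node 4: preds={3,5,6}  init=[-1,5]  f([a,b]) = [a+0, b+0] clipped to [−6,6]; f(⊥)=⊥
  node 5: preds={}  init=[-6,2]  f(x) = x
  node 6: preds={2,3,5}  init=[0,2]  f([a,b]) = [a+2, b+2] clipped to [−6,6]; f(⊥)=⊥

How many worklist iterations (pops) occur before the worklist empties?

17

Worklist (17 pops):
  #1 pop 0: in=[-1,5] → [-3,1] (was ⊥); enqueue []
  #2 pop 1: in=[-1,5] → [-3,6] (was ⊥); enqueue [0]
  #3 pop 2: in=[-3,5] → [-5,3] (was ⊥); enqueue [1]
  #4 pop 3: in=[-3,6] → [-5,6] (was [-3,-1]); enqueue [2]
  #5 pop 4: in=[-6,6] → [-6,6] (was [-1,5]); enqueue []
  #6 pop 5: in=⊥ → [-6,2] (no change)
  #7 pop 6: in=[-6,6] → [-4,6] (was [0,2]); enqueue [4]
  #8 pop 0: in=[-6,6] → [-3,1] (no change)
  #9 pop 1: in=[-6,6] → [-6,6] (was [-3,6]); enqueue [0,3]
  #10 pop 2: in=[-6,6] → [-6,4] (was [-5,3]); enqueue [1,6]
  #11 pop 4: in=[-6,6] → [-6,6] (no change)
  #12 pop 0: in=[-6,6] → [-3,1] (no change)
  #13 pop 3: in=[-6,6] → [-6,6] (was [-5,6]); enqueue [2,4]
  #14 pop 1: in=[-6,6] → [-6,6] (no change)
  #15 pop 6: in=[-6,6] → [-4,6] (no change)
  #16 pop 2: in=[-6,6] → [-6,4] (no change)
  #17 pop 4: in=[-6,6] → [-6,6] (no change)

Fixpoint:
  val[0] = [-3,1]
  val[1] = [-6,6]
  val[2] = [-6,4]
  val[3] = [-6,6]
  val[4] = [-6,6]
  val[5] = [-6,2]
  val[6] = [-4,6]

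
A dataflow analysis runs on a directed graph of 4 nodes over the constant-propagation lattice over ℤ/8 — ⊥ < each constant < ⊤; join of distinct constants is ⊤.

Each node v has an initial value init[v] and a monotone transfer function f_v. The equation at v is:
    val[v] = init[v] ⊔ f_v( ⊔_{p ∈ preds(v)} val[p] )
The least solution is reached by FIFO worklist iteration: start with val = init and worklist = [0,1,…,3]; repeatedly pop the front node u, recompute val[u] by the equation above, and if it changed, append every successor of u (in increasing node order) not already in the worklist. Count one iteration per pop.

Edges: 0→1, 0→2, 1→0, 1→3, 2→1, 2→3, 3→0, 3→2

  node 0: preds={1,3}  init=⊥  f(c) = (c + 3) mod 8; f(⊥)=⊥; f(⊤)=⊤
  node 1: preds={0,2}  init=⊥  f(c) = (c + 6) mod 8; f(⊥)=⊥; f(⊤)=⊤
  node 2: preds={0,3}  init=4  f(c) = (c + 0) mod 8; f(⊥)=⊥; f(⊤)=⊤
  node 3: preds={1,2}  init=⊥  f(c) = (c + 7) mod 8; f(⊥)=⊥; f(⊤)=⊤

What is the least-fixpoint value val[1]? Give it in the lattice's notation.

Iteration log — 9 steps:
  step 1. node 0  ⊔preds=⊥  new=⊥  stable
  step 2. node 1  ⊔preds=4  new=2  old=⊥  +wl: 0
  step 3. node 2  ⊔preds=⊥  new=4  stable
  step 4. node 3  ⊔preds=⊤  new=⊤  old=⊥  +wl: 2
  step 5. node 0  ⊔preds=⊤  new=⊤  old=⊥  +wl: 1
  step 6. node 2  ⊔preds=⊤  new=⊤  old=4  +wl: 3
  step 7. node 1  ⊔preds=⊤  new=⊤  old=2  +wl: 0
  step 8. node 3  ⊔preds=⊤  new=⊤  stable
  step 9. node 0  ⊔preds=⊤  new=⊤  stable

Least fixpoint reached:
  node 0: ⊤
  node 1: ⊤
  node 2: ⊤
  node 3: ⊤

⊤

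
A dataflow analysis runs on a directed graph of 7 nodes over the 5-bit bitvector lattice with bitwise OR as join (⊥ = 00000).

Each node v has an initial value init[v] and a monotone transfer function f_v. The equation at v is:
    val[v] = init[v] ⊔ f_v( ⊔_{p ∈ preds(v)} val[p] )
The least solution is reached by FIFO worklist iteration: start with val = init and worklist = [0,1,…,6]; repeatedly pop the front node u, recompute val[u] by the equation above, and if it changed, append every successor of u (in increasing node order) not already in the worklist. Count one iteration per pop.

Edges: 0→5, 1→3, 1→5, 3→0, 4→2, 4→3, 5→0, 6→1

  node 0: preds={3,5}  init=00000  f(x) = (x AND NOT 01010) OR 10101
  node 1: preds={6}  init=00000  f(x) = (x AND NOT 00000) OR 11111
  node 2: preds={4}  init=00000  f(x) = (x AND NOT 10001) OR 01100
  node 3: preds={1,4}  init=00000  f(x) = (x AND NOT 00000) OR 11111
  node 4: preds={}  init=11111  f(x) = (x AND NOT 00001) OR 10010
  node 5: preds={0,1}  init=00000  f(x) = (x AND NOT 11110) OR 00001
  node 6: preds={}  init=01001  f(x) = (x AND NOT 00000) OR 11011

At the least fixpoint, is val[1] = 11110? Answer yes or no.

Iteration log — 9 steps:
  step 1. node 0  ⊔preds=00000  new=10101  old=00000  +wl: 
  step 2. node 1  ⊔preds=01001  new=11111  old=00000  +wl: 
  step 3. node 2  ⊔preds=11111  new=01110  old=00000  +wl: 
  step 4. node 3  ⊔preds=11111  new=11111  old=00000  +wl: 0
  step 5. node 4  ⊔preds=00000  new=11111  stable
  step 6. node 5  ⊔preds=11111  new=00001  old=00000  +wl: 
  step 7. node 6  ⊔preds=00000  new=11011  old=01001  +wl: 1
  step 8. node 0  ⊔preds=11111  new=10101  stable
  step 9. node 1  ⊔preds=11011  new=11111  stable

Least fixpoint reached:
  node 0: 10101
  node 1: 11111
  node 2: 01110
  node 3: 11111
  node 4: 11111
  node 5: 00001
  node 6: 11011

no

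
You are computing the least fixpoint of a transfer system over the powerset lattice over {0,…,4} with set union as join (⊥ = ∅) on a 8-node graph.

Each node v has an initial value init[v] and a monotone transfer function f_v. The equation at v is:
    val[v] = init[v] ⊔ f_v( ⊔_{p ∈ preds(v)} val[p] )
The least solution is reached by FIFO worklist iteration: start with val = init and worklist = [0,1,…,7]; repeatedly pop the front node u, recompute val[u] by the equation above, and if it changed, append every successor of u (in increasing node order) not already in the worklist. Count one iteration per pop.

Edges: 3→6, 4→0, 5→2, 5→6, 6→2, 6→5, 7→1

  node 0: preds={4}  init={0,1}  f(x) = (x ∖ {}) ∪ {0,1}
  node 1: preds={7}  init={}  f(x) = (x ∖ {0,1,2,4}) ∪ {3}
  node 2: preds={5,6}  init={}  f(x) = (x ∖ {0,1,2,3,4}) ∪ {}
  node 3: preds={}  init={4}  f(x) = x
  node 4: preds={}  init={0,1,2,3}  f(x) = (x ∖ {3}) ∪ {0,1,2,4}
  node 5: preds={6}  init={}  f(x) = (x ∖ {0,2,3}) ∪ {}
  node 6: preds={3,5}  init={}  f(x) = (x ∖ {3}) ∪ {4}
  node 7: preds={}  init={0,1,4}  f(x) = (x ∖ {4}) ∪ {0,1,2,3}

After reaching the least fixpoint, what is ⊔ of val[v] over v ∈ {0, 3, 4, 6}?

Trace (14 dequeues):
  [1] u=0 | in {0,1,2,3} | out {0,1,2,3} | prev {0,1} | push {}
  [2] u=1 | in {0,1,4} | out {3} | prev {} | push {}
  [3] u=2 | in {} | out {} | ==
  [4] u=3 | in {} | out {4} | ==
  [5] u=4 | in {} | out {0,1,2,3,4} | prev {0,1,2,3} | push {0}
  [6] u=5 | in {} | out {} | ==
  [7] u=6 | in {4} | out {4} | prev {} | push {2,5}
  [8] u=7 | in {} | out {0,1,2,3,4} | prev {0,1,4} | push {1}
  [9] u=0 | in {0,1,2,3,4} | out {0,1,2,3,4} | prev {0,1,2,3} | push {}
  [10] u=2 | in {4} | out {} | ==
  [11] u=5 | in {4} | out {4} | prev {} | push {2,6}
  [12] u=1 | in {0,1,2,3,4} | out {3} | ==
  [13] u=2 | in {4} | out {} | ==
  [14] u=6 | in {4} | out {4} | ==

Converged values:
  [0] {0,1,2,3,4}
  [1] {3}
  [2] {}
  [3] {4}
  [4] {0,1,2,3,4}
  [5] {4}
  [6] {4}
  [7] {0,1,2,3,4}

{0,1,2,3,4}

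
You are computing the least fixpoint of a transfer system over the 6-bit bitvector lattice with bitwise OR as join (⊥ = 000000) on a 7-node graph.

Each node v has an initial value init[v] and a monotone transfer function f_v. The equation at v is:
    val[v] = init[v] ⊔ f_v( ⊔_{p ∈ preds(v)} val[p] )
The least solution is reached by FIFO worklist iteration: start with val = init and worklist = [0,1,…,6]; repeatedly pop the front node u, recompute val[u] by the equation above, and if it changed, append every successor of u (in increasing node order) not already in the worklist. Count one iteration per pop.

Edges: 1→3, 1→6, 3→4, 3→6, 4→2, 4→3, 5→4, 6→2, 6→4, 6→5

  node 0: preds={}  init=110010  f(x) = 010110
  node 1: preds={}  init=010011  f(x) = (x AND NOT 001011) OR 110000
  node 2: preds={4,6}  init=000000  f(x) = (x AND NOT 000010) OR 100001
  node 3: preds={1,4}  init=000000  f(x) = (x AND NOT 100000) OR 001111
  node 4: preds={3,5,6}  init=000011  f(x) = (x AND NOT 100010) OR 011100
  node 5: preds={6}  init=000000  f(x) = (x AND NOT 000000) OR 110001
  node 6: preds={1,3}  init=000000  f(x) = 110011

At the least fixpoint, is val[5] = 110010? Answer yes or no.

no

Iteration log — 12 steps:
  step 1. node 0  ⊔preds=000000  new=110110  old=110010  +wl: 
  step 2. node 1  ⊔preds=000000  new=110011  old=010011  +wl: 
  step 3. node 2  ⊔preds=000011  new=100001  old=000000  +wl: 
  step 4. node 3  ⊔preds=110011  new=011111  old=000000  +wl: 
  step 5. node 4  ⊔preds=011111  new=011111  old=000011  +wl: 2,3
  step 6. node 5  ⊔preds=000000  new=110001  old=000000  +wl: 4
  step 7. node 6  ⊔preds=111111  new=110011  old=000000  +wl: 5
  step 8. node 2  ⊔preds=111111  new=111101  old=100001  +wl: 
  step 9. node 3  ⊔preds=111111  new=011111  stable
  step 10. node 4  ⊔preds=111111  new=011111  stable
  step 11. node 5  ⊔preds=110011  new=110011  old=110001  +wl: 4
  step 12. node 4  ⊔preds=111111  new=011111  stable

Least fixpoint reached:
  node 0: 110110
  node 1: 110011
  node 2: 111101
  node 3: 011111
  node 4: 011111
  node 5: 110011
  node 6: 110011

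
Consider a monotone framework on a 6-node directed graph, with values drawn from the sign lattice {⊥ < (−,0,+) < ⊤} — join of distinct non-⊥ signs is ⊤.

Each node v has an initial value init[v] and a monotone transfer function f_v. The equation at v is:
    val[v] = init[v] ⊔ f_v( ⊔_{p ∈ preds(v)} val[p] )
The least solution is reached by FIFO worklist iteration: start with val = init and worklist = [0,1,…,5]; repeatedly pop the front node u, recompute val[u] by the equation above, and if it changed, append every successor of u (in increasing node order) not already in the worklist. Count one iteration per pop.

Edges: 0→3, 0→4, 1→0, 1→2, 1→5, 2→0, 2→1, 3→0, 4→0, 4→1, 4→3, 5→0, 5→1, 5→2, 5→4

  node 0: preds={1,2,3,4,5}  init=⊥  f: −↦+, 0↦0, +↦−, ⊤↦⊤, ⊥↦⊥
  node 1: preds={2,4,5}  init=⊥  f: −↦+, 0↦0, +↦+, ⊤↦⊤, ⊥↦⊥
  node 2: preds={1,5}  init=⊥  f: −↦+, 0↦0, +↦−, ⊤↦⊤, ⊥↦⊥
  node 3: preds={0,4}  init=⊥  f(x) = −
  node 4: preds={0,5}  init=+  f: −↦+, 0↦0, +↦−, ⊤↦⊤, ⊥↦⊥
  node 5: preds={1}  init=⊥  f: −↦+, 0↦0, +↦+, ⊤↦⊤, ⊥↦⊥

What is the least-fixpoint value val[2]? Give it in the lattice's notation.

Iteration log — 17 steps:
  step 1. node 0  ⊔preds=+  new=−  old=⊥  +wl: 
  step 2. node 1  ⊔preds=+  new=+  old=⊥  +wl: 0
  step 3. node 2  ⊔preds=+  new=−  old=⊥  +wl: 1
  step 4. node 3  ⊔preds=⊤  new=−  old=⊥  +wl: 
  step 5. node 4  ⊔preds=−  new=+  stable
  step 6. node 5  ⊔preds=+  new=+  old=⊥  +wl: 2,4
  step 7. node 0  ⊔preds=⊤  new=⊤  old=−  +wl: 3
  step 8. node 1  ⊔preds=⊤  new=⊤  old=+  +wl: 0,5
  step 9. node 2  ⊔preds=⊤  new=⊤  old=−  +wl: 1
  step 10. node 4  ⊔preds=⊤  new=⊤  old=+  +wl: 
  step 11. node 3  ⊔preds=⊤  new=−  stable
  step 12. node 0  ⊔preds=⊤  new=⊤  stable
  step 13. node 5  ⊔preds=⊤  new=⊤  old=+  +wl: 0,2,4
  step 14. node 1  ⊔preds=⊤  new=⊤  stable
  step 15. node 0  ⊔preds=⊤  new=⊤  stable
  step 16. node 2  ⊔preds=⊤  new=⊤  stable
  step 17. node 4  ⊔preds=⊤  new=⊤  stable

Least fixpoint reached:
  node 0: ⊤
  node 1: ⊤
  node 2: ⊤
  node 3: −
  node 4: ⊤
  node 5: ⊤

⊤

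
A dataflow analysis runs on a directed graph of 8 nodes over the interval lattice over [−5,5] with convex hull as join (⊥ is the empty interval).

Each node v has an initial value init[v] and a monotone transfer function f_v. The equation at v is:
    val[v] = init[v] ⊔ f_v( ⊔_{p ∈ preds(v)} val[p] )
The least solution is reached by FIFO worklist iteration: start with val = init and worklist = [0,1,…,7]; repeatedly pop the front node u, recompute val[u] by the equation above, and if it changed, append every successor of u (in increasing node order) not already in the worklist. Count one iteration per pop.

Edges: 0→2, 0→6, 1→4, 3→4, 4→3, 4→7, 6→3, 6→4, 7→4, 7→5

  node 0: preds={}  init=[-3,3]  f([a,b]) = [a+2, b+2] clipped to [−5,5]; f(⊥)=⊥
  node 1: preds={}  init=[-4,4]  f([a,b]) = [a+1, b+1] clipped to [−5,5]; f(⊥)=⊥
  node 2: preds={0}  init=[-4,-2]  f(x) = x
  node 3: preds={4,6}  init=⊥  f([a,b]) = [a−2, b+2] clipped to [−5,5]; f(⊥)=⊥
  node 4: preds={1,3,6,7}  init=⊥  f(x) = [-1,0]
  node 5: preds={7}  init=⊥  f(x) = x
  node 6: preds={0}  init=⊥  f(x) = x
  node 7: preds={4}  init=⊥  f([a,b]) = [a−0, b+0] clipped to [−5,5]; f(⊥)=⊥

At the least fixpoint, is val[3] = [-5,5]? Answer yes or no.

Worklist (11 pops):
  #1 pop 0: in=⊥ → [-3,3] (no change)
  #2 pop 1: in=⊥ → [-4,4] (no change)
  #3 pop 2: in=[-3,3] → [-4,3] (was [-4,-2]); enqueue []
  #4 pop 3: in=⊥ → ⊥ (no change)
  #5 pop 4: in=[-4,4] → [-1,0] (was ⊥); enqueue [3]
  #6 pop 5: in=⊥ → ⊥ (no change)
  #7 pop 6: in=[-3,3] → [-3,3] (was ⊥); enqueue [4]
  #8 pop 7: in=[-1,0] → [-1,0] (was ⊥); enqueue [5]
  #9 pop 3: in=[-3,3] → [-5,5] (was ⊥); enqueue []
  #10 pop 4: in=[-5,5] → [-1,0] (no change)
  #11 pop 5: in=[-1,0] → [-1,0] (was ⊥); enqueue []

Fixpoint:
  val[0] = [-3,3]
  val[1] = [-4,4]
  val[2] = [-4,3]
  val[3] = [-5,5]
  val[4] = [-1,0]
  val[5] = [-1,0]
  val[6] = [-3,3]
  val[7] = [-1,0]

yes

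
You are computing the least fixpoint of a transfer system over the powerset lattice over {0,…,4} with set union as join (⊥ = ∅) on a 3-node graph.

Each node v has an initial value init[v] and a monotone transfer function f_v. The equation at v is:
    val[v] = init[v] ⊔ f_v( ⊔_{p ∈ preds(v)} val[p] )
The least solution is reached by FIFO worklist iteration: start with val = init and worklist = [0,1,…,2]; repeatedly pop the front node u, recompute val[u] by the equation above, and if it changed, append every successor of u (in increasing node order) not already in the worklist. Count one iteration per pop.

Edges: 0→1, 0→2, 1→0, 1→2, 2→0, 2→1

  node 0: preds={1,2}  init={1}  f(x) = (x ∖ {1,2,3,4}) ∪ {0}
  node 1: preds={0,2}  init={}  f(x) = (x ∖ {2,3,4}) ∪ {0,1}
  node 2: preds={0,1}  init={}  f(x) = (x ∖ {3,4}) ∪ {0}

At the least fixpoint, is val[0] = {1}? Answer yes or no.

no

Worklist (5 pops):
  #1 pop 0: in={} → {0,1} (was {1}); enqueue []
  #2 pop 1: in={0,1} → {0,1} (was {}); enqueue [0]
  #3 pop 2: in={0,1} → {0,1} (was {}); enqueue [1]
  #4 pop 0: in={0,1} → {0,1} (no change)
  #5 pop 1: in={0,1} → {0,1} (no change)

Fixpoint:
  val[0] = {0,1}
  val[1] = {0,1}
  val[2] = {0,1}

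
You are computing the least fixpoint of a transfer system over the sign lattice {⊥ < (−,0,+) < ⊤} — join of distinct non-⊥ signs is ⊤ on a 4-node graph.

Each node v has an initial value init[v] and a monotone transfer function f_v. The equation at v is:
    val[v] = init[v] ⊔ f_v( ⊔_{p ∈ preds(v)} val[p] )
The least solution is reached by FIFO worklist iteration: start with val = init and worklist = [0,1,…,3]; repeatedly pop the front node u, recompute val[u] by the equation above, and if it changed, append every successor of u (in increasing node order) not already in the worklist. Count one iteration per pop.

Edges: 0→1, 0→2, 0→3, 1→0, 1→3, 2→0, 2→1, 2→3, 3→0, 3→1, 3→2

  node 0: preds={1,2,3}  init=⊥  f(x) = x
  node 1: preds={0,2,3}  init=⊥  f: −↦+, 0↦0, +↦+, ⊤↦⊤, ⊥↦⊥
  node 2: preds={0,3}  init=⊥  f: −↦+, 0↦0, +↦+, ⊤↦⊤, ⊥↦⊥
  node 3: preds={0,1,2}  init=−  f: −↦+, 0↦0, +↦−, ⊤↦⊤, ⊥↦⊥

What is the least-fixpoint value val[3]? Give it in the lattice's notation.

Iteration log — 10 steps:
  step 1. node 0  ⊔preds=−  new=−  old=⊥  +wl: 
  step 2. node 1  ⊔preds=−  new=+  old=⊥  +wl: 0
  step 3. node 2  ⊔preds=−  new=+  old=⊥  +wl: 1
  step 4. node 3  ⊔preds=⊤  new=⊤  old=−  +wl: 2
  step 5. node 0  ⊔preds=⊤  new=⊤  old=−  +wl: 3
  step 6. node 1  ⊔preds=⊤  new=⊤  old=+  +wl: 0
  step 7. node 2  ⊔preds=⊤  new=⊤  old=+  +wl: 1
  step 8. node 3  ⊔preds=⊤  new=⊤  stable
  step 9. node 0  ⊔preds=⊤  new=⊤  stable
  step 10. node 1  ⊔preds=⊤  new=⊤  stable

Least fixpoint reached:
  node 0: ⊤
  node 1: ⊤
  node 2: ⊤
  node 3: ⊤

⊤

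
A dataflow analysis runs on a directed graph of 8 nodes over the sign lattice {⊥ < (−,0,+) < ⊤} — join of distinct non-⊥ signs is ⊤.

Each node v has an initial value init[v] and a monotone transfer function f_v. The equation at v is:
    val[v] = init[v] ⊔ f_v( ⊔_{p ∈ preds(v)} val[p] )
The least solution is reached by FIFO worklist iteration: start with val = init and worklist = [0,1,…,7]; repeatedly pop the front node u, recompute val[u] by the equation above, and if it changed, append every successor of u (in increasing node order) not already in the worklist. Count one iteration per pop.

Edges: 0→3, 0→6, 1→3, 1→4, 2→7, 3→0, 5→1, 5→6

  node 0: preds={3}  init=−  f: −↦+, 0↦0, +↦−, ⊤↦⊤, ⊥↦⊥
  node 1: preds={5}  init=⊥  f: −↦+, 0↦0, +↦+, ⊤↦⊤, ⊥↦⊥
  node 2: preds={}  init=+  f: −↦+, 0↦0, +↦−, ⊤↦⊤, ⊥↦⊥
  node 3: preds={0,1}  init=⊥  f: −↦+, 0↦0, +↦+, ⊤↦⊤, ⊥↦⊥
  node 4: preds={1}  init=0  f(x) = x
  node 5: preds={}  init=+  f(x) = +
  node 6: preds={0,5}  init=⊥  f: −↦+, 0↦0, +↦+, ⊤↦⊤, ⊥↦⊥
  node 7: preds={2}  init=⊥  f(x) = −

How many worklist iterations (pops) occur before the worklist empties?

Worklist (11 pops):
  #1 pop 0: in=⊥ → − (no change)
  #2 pop 1: in=+ → + (was ⊥); enqueue []
  #3 pop 2: in=⊥ → + (no change)
  #4 pop 3: in=⊤ → ⊤ (was ⊥); enqueue [0]
  #5 pop 4: in=+ → ⊤ (was 0); enqueue []
  #6 pop 5: in=⊥ → + (no change)
  #7 pop 6: in=⊤ → ⊤ (was ⊥); enqueue []
  #8 pop 7: in=+ → − (was ⊥); enqueue []
  #9 pop 0: in=⊤ → ⊤ (was −); enqueue [3,6]
  #10 pop 3: in=⊤ → ⊤ (no change)
  #11 pop 6: in=⊤ → ⊤ (no change)

Fixpoint:
  val[0] = ⊤
  val[1] = +
  val[2] = +
  val[3] = ⊤
  val[4] = ⊤
  val[5] = +
  val[6] = ⊤
  val[7] = −

11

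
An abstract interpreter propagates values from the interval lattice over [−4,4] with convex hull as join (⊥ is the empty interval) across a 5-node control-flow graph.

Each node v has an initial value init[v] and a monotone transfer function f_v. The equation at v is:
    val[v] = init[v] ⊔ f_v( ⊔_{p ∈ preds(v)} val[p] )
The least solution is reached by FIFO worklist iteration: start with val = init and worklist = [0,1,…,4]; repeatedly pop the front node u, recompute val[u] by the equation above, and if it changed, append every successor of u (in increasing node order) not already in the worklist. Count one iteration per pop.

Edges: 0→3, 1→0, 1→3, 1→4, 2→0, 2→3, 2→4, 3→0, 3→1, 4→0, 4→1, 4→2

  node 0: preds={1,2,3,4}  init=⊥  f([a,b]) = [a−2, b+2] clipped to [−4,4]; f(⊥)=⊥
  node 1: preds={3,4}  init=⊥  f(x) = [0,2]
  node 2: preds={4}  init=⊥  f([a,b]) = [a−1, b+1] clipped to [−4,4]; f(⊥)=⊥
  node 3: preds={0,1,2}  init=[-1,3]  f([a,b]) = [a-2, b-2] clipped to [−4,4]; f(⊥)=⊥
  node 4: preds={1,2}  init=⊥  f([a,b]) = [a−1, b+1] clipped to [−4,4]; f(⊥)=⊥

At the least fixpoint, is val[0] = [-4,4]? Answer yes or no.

yes

Trace (20 dequeues):
  [1] u=0 | in [-1,3] | out [-3,4] | prev ⊥ | push {}
  [2] u=1 | in [-1,3] | out [0,2] | prev ⊥ | push {0}
  [3] u=2 | in ⊥ | out ⊥ | ==
  [4] u=3 | in [-3,4] | out [-4,3] | prev [-1,3] | push {1}
  [5] u=4 | in [0,2] | out [-1,3] | prev ⊥ | push {2}
  [6] u=0 | in [-4,3] | out [-4,4] | prev [-3,4] | push {3}
  [7] u=1 | in [-4,3] | out [0,2] | ==
  [8] u=2 | in [-1,3] | out [-2,4] | prev ⊥ | push {0,4}
  [9] u=3 | in [-4,4] | out [-4,3] | ==
  [10] u=0 | in [-4,4] | out [-4,4] | ==
  [11] u=4 | in [-2,4] | out [-3,4] | prev [-1,3] | push {0,1,2}
  [12] u=0 | in [-4,4] | out [-4,4] | ==
  [13] u=1 | in [-4,4] | out [0,2] | ==
  [14] u=2 | in [-3,4] | out [-4,4] | prev [-2,4] | push {0,3,4}
  [15] u=0 | in [-4,4] | out [-4,4] | ==
  [16] u=3 | in [-4,4] | out [-4,3] | ==
  [17] u=4 | in [-4,4] | out [-4,4] | prev [-3,4] | push {0,1,2}
  [18] u=0 | in [-4,4] | out [-4,4] | ==
  [19] u=1 | in [-4,4] | out [0,2] | ==
  [20] u=2 | in [-4,4] | out [-4,4] | ==

Converged values:
  [0] [-4,4]
  [1] [0,2]
  [2] [-4,4]
  [3] [-4,3]
  [4] [-4,4]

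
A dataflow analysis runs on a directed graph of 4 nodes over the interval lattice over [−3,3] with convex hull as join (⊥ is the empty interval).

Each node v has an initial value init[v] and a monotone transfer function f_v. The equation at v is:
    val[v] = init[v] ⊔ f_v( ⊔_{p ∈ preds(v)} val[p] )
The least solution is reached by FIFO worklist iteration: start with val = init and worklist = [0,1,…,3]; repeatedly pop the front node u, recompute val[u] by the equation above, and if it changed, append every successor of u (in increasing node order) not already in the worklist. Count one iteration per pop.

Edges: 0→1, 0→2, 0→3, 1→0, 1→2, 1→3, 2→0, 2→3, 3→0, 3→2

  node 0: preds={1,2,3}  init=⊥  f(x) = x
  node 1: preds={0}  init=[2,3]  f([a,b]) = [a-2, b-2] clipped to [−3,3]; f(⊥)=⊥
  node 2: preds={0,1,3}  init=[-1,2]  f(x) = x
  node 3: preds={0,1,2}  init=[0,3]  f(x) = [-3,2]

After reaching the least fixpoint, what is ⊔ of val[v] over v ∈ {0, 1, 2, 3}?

Worklist (8 pops):
  #1 pop 0: in=[-1,3] → [-1,3] (was ⊥); enqueue []
  #2 pop 1: in=[-1,3] → [-3,3] (was [2,3]); enqueue [0]
  #3 pop 2: in=[-3,3] → [-3,3] (was [-1,2]); enqueue []
  #4 pop 3: in=[-3,3] → [-3,3] (was [0,3]); enqueue [2]
  #5 pop 0: in=[-3,3] → [-3,3] (was [-1,3]); enqueue [1,3]
  #6 pop 2: in=[-3,3] → [-3,3] (no change)
  #7 pop 1: in=[-3,3] → [-3,3] (no change)
  #8 pop 3: in=[-3,3] → [-3,3] (no change)

Fixpoint:
  val[0] = [-3,3]
  val[1] = [-3,3]
  val[2] = [-3,3]
  val[3] = [-3,3]

[-3,3]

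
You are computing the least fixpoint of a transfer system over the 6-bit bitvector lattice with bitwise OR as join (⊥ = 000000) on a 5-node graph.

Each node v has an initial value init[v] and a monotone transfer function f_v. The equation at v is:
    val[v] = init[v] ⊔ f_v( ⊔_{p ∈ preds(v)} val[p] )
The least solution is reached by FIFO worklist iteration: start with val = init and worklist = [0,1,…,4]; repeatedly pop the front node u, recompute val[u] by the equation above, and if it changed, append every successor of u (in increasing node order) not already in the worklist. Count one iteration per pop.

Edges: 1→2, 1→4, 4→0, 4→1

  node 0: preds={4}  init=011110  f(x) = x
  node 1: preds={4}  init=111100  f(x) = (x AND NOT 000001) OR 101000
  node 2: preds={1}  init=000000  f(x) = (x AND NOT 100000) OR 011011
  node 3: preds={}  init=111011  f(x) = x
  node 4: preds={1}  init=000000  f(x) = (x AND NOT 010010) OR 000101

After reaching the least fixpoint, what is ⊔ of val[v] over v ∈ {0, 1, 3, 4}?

111111

Trace (7 dequeues):
  [1] u=0 | in 000000 | out 011110 | ==
  [2] u=1 | in 000000 | out 111100 | ==
  [3] u=2 | in 111100 | out 011111 | prev 000000 | push {}
  [4] u=3 | in 000000 | out 111011 | ==
  [5] u=4 | in 111100 | out 101101 | prev 000000 | push {0,1}
  [6] u=0 | in 101101 | out 111111 | prev 011110 | push {}
  [7] u=1 | in 101101 | out 111100 | ==

Converged values:
  [0] 111111
  [1] 111100
  [2] 011111
  [3] 111011
  [4] 101101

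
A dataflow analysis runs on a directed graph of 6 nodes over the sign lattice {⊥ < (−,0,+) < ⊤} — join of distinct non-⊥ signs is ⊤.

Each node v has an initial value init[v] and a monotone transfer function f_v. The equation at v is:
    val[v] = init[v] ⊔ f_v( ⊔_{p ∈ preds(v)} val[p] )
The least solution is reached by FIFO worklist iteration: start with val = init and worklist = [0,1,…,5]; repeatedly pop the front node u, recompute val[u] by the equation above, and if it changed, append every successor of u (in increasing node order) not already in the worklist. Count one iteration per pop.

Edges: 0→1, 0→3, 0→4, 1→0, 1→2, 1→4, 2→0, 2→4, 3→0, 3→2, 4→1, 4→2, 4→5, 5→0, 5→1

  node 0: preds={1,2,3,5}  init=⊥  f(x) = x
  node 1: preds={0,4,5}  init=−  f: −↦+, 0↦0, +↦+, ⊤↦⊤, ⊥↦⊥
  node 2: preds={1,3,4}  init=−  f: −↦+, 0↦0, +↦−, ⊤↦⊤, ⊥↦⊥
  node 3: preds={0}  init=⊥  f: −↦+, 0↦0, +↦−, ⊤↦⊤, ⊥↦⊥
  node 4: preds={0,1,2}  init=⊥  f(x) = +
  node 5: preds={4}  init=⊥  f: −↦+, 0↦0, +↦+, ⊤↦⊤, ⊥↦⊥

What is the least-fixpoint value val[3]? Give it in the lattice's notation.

Iteration log — 13 steps:
  step 1. node 0  ⊔preds=−  new=−  old=⊥  +wl: 
  step 2. node 1  ⊔preds=−  new=⊤  old=−  +wl: 0
  step 3. node 2  ⊔preds=⊤  new=⊤  old=−  +wl: 
  step 4. node 3  ⊔preds=−  new=+  old=⊥  +wl: 2
  step 5. node 4  ⊔preds=⊤  new=+  old=⊥  +wl: 1
  step 6. node 5  ⊔preds=+  new=+  old=⊥  +wl: 
  step 7. node 0  ⊔preds=⊤  new=⊤  old=−  +wl: 3,4
  step 8. node 2  ⊔preds=⊤  new=⊤  stable
  step 9. node 1  ⊔preds=⊤  new=⊤  stable
  step 10. node 3  ⊔preds=⊤  new=⊤  old=+  +wl: 0,2
  step 11. node 4  ⊔preds=⊤  new=+  stable
  step 12. node 0  ⊔preds=⊤  new=⊤  stable
  step 13. node 2  ⊔preds=⊤  new=⊤  stable

Least fixpoint reached:
  node 0: ⊤
  node 1: ⊤
  node 2: ⊤
  node 3: ⊤
  node 4: +
  node 5: +

⊤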